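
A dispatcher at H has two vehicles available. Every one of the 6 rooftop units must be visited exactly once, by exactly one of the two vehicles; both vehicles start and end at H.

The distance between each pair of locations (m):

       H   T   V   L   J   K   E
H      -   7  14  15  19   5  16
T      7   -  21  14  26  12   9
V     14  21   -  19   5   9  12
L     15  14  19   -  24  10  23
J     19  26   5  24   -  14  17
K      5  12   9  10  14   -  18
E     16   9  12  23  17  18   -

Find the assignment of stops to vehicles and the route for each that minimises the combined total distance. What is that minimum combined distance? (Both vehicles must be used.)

Check every non-empty split of the stops between the two vehicles; for each half take its own optimal tour:
  {T} + {V, L, J, K, E}: 14 + 72 = 86
  {V} + {T, L, J, K, E}: 28 + 72 = 100
  {T, V} + {L, J, K, E}: 42 + 72 = 114
  {L} + {T, V, J, K, E}: 30 + 52 = 82
  {T, L} + {V, J, K, E}: 36 + 52 = 88
  {V, L} + {T, J, K, E}: 48 + 52 = 100
  … (31 splits in total)
Best: vehicle 1 H → L → H = 30; vehicle 2 H → T → E → V → J → K → H = 52; combined 82.

Minimum combined distance: 82 m.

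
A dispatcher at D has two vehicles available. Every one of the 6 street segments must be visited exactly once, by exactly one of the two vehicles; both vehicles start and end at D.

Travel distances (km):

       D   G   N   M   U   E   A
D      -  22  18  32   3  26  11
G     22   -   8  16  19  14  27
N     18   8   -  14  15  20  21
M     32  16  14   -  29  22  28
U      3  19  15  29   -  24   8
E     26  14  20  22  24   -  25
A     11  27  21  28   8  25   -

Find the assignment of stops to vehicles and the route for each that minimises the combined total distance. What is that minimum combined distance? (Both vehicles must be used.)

Minimum combined distance: 104 km.

Check every non-empty split of the stops between the two vehicles; for each half take its own optimal tour:
  {G} + {N, M, U, E, A}: 44 + 90 = 134
  {N} + {G, M, U, E, A}: 36 + 95 = 131
  {G, N} + {M, U, E, A}: 48 + 87 = 135
  {M} + {G, N, U, E, A}: 64 + 76 = 140
  {G, M} + {N, U, E, A}: 70 + 74 = 144
  {N, M} + {G, U, E, A}: 64 + 72 = 136
  … (31 splits in total)
  {U} + {G, N, M, E, A}: 6 + 98 = 104  ← best
Best: vehicle 1 D → U → D = 6; vehicle 2 D → N → M → G → E → A → D = 98; combined 104.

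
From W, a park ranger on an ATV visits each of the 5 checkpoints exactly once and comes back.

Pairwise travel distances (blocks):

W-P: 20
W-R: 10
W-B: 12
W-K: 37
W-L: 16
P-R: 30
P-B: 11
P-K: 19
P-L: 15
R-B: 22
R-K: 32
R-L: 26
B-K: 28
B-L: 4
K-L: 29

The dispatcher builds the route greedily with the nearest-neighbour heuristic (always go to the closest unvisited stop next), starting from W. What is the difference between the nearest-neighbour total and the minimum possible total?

Excess over optimum: 15 blocks.

W: R=10, B=12, L=16, P=20, K=37 ⇒ R
R: B=22, L=26, P=30, K=32 ⇒ B
B: L=4, P=11, K=28 ⇒ L
L: P=15, K=29 ⇒ P
P: K=19 ⇒ K
NN route W → R → B → L → P → K → W costs 107.
Optimal: W → R → K → P → B → L → W costs 92 (by enumerating all 60 distinct tours).
Excess = 107 − 92 = 15.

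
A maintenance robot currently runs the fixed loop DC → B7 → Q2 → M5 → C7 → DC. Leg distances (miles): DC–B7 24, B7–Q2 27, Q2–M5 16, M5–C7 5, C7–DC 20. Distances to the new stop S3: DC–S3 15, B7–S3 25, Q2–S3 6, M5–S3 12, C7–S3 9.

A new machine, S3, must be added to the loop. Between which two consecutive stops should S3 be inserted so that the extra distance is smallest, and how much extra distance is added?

+2 miles — insert S3 between Q2 and M5.

Insertion cost between consecutive stops i–j is d(i,S3) + d(S3,j) − d(i,j):
  between DC and B7: 15 + 25 − 24 = 16
  between B7 and Q2: 25 + 6 − 27 = 4
  between Q2 and M5: 6 + 12 − 16 = 2
  between M5 and C7: 12 + 9 − 5 = 16
  between C7 and DC: 9 + 15 − 20 = 4
Cheapest insertion is between Q2 and M5, adding 2.
New total = 92 + 2 = 94.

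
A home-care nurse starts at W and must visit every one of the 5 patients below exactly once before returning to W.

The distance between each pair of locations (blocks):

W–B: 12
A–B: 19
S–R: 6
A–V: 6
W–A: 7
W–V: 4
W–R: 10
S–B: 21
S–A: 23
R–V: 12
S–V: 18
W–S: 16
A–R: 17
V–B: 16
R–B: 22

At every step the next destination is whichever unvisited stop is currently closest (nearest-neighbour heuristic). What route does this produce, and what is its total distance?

Total distance 66 blocks via the nearest-neighbour route W → V → A → R → S → B → W.

W → [V:4 / A:7 / R:10 / B:12 / S:16] → V (4)
V → [A:6 / R:12 / B:16 / S:18] → A (6)
A → [R:17 / B:19 / S:23] → R (17)
R → [S:6 / B:22] → S (6)
S → [B:21] → B (21)
Return B→W: 12.
Total = 4 + 6 + 17 + 6 + 21 + 12 = 66.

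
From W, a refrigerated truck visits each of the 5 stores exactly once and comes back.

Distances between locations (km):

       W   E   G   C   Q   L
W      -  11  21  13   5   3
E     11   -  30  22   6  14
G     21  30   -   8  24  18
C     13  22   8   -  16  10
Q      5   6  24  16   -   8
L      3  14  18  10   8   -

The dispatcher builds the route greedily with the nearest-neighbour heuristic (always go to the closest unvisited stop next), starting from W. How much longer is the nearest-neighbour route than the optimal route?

From W: L=3, Q=5, E=11, C=13, G=21 → choose L (3).
From L: Q=8, C=10, E=14, G=18 → choose Q (8).
From Q: E=6, C=16, G=24 → choose E (6).
From E: C=22, G=30 → choose C (22).
From C: G=8 → choose G (8).
NN route W → L → Q → E → C → G → W costs 68.
Optimal: W → E → Q → G → C → L → W costs 62 (by enumerating all 60 distinct tours).
Excess = 68 − 62 = 6.

6 km longer than the optimal tour.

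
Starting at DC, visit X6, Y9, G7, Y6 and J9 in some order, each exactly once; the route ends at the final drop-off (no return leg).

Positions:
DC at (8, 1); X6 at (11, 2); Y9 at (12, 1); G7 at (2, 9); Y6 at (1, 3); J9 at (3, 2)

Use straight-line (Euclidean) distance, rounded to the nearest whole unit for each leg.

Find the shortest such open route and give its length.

There are 5! = 120 possible orderings.
DC - X6 - Y9 - G7 - Y6 - J9: 3+1+13+6+2 = 25
DC - X6 - Y9 - G7 - J9 - Y6: 3+1+13+7+2 = 26
DC - X6 - Y9 - Y6 - G7 - J9: 3+1+11+6+7 = 28
DC - X6 - Y9 - Y6 - J9 - G7: 3+1+11+2+7 = 24
DC - X6 - Y9 - J9 - G7 - Y6: 3+1+9+7+6 = 26
DC - X6 - Y9 - J9 - Y6 - G7: 3+1+9+2+6 = 21
DC - X6 - G7 - Y9 - Y6 - J9: 3+11+13+11+2 = 40
DC - X6 - G7 - Y9 - J9 - Y6: 3+11+13+9+2 = 38
DC - X6 - G7 - Y6 - Y9 - J9: 3+11+6+11+9 = 40
DC - X6 - G7 - Y6 - J9 - Y9: 3+11+6+2+9 = 31
DC - X6 - G7 - J9 - Y9 - Y6: 3+11+7+9+11 = 41
DC - X6 - G7 - J9 - Y6 - Y9: 3+11+7+2+11 = 34
DC - X6 - Y6 - Y9 - G7 - J9: 3+10+11+13+7 = 44
DC - X6 - Y6 - Y9 - J9 - G7: 3+10+11+9+7 = 40
… (106 more)
The minimum is 21.
One shortest path: DC → X6 → Y9 → J9 → Y6 → G7.

21 — the minimum one-way total.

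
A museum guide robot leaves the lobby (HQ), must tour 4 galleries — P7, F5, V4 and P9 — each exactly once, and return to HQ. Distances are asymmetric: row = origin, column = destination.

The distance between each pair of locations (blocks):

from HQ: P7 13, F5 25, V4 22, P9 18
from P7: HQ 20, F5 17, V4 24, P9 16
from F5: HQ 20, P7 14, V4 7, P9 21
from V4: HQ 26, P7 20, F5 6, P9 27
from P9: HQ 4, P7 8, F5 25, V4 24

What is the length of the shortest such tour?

62 blocks — the shortest possible round trip.

HQ-P7-F5-V4-P9-HQ: 13+17+7+27+4 = 68
HQ-P7-F5-P9-V4-HQ: 13+17+21+24+26 = 101
HQ-P7-V4-F5-P9-HQ: 13+24+6+21+4 = 68
HQ-P7-V4-P9-F5-HQ: 13+24+27+25+20 = 109
HQ-P7-P9-F5-V4-HQ: 13+16+25+7+26 = 87
HQ-P7-P9-V4-F5-HQ: 13+16+24+6+20 = 79
HQ-F5-P7-V4-P9-HQ: 25+14+24+27+4 = 94
HQ-F5-P7-P9-V4-HQ: 25+14+16+24+26 = 105
HQ-F5-V4-P7-P9-HQ: 25+7+20+16+4 = 72
HQ-F5-V4-P9-P7-HQ: 25+7+27+8+20 = 87
HQ-F5-P9-P7-V4-HQ: 25+21+8+24+26 = 104
HQ-F5-P9-V4-P7-HQ: 25+21+24+20+20 = 110
HQ-V4-P7-F5-P9-HQ: 22+20+17+21+4 = 84
HQ-V4-P7-P9-F5-HQ: 22+20+16+25+20 = 103
… (10 more)
HQ-V4-F5-P7-P9-HQ: 22+6+14+16+4 = 62  ← best
The minimum is 62.
One optimal route: HQ → V4 → F5 → P7 → P9 → HQ.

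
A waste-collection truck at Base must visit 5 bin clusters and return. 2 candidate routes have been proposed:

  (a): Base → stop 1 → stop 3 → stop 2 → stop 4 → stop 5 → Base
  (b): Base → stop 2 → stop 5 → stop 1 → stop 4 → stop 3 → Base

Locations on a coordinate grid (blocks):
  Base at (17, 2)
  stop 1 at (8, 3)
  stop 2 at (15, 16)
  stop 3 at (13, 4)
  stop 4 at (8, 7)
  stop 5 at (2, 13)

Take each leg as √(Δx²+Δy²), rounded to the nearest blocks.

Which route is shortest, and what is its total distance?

(a): 9 + 5 + 12 + 11 + 8 + 19 = 64
(b): 14 + 13 + 12 + 4 + 6 + 4 = 53

Shortest is (b), total 53 blocks.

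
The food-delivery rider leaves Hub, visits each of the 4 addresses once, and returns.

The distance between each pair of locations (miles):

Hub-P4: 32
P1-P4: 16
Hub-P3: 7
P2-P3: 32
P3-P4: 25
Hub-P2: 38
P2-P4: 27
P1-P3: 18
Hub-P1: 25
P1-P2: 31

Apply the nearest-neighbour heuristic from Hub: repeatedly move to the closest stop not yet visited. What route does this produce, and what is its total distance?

106 miles along Hub → P3 → P1 → P4 → P2 → Hub.

At Hub the remaining stops are P3 7, P1 25, P4 32, P2 38; go to P3.
At P3 the remaining stops are P1 18, P4 25, P2 32; go to P1.
At P1 the remaining stops are P4 16, P2 31; go to P4.
At P4 the remaining stops are P2 27; go to P2.
Return P2→Hub: 38.
Total = 7 + 18 + 16 + 27 + 38 = 106.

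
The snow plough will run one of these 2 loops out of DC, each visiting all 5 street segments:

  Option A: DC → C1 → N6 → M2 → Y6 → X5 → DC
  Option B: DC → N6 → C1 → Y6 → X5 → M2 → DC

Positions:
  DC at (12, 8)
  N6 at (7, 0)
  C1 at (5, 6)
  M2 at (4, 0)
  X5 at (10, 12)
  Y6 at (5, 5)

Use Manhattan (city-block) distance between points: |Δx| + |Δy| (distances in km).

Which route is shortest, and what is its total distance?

44 km — Option A is the shortest.

Option A: 9 + 8 + 3 + 6 + 12 + 6 = 44
Option B: 13 + 8 + 1 + 12 + 18 + 16 = 68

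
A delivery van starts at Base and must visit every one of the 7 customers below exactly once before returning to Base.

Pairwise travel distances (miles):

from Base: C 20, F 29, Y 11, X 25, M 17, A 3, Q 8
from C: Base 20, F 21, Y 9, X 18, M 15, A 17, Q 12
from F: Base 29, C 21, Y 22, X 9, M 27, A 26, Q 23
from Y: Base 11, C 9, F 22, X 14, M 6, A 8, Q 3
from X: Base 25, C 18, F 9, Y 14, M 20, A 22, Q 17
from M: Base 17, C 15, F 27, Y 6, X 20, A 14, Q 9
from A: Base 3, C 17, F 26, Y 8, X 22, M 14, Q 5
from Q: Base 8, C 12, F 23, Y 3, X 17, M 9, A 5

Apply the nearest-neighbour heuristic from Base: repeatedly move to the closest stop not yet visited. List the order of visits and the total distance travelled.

Total distance 88 miles via the nearest-neighbour route Base → A → Q → Y → M → C → X → F → Base.

Base → [A:3 / Q:8 / Y:11 / M:17 / C:20 / X:25 / F:29] → A (3)
A → [Q:5 / Y:8 / M:14 / C:17 / X:22 / F:26] → Q (5)
Q → [Y:3 / M:9 / C:12 / X:17 / F:23] → Y (3)
Y → [M:6 / C:9 / X:14 / F:22] → M (6)
M → [C:15 / X:20 / F:27] → C (15)
C → [X:18 / F:21] → X (18)
X → [F:9] → F (9)
Return F→Base: 29.
Total = 3 + 5 + 3 + 6 + 15 + 18 + 9 + 29 = 88.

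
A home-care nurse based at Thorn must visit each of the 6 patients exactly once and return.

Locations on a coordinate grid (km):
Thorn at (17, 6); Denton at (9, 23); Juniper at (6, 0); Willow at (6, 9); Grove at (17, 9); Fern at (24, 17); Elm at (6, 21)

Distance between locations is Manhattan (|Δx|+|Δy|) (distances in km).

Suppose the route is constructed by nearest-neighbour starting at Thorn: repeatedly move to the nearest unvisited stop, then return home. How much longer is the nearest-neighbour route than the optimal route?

From Thorn: Grove=3, Willow=14, Juniper=17, Fern=18, Denton=25, Elm=26 → choose Grove (3).
From Grove: Willow=11, Fern=15, Juniper=20, Denton=22, Elm=23 → choose Willow (11).
From Willow: Juniper=9, Elm=12, Denton=17, Fern=26 → choose Juniper (9).
From Juniper: Elm=21, Denton=26, Fern=35 → choose Elm (21).
From Elm: Denton=5, Fern=22 → choose Denton (5).
From Denton: Fern=21 → choose Fern (21).
NN route Thorn → Grove → Willow → Juniper → Elm → Denton → Fern → Thorn costs 88.
Optimal: Thorn → Juniper → Willow → Elm → Denton → Fern → Grove → Thorn costs 82 (by enumerating all 360 distinct tours).
Excess = 88 − 82 = 6.

Excess over optimum: 6 km.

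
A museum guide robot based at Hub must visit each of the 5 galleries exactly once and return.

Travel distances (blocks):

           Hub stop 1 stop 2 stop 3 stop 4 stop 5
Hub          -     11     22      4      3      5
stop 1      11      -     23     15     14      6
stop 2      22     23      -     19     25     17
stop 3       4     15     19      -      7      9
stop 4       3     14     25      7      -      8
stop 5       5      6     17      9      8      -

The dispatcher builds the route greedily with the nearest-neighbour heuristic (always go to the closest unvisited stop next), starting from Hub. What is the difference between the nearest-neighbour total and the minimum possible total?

The nearest-neighbour route is 7 blocks longer than optimal.

From Hub: stop 4=3, stop 3=4, stop 5=5, stop 1=11, stop 2=22 → choose stop 4 (3).
From stop 4: stop 3=7, stop 5=8, stop 1=14, stop 2=25 → choose stop 3 (7).
From stop 3: stop 5=9, stop 1=15, stop 2=19 → choose stop 5 (9).
From stop 5: stop 1=6, stop 2=17 → choose stop 1 (6).
From stop 1: stop 2=23 → choose stop 2 (23).
NN route Hub → stop 4 → stop 3 → stop 5 → stop 1 → stop 2 → Hub costs 70.
Optimal: Hub → stop 1 → stop 5 → stop 2 → stop 3 → stop 4 → Hub costs 63 (by enumerating all 60 distinct tours).
Excess = 70 − 63 = 7.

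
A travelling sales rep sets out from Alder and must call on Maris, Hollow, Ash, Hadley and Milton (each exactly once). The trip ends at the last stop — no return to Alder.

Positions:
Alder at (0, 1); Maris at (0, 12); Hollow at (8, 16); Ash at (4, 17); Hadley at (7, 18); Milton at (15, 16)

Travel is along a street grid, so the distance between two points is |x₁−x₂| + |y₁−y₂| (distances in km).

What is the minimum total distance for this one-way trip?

34 km — the minimum one-way total.

There are 5! = 120 possible orderings.
Alder→Maris→Hollow→Ash→Hadley→Milton: 11+12+5+4+10 = 42
Alder→Maris→Hollow→Ash→Milton→Hadley: 11+12+5+12+10 = 50
Alder→Maris→Hollow→Hadley→Ash→Milton: 11+12+3+4+12 = 42
Alder→Maris→Hollow→Hadley→Milton→Ash: 11+12+3+10+12 = 48
Alder→Maris→Hollow→Milton→Ash→Hadley: 11+12+7+12+4 = 46
Alder→Maris→Hollow→Milton→Hadley→Ash: 11+12+7+10+4 = 44
Alder→Maris→Ash→Hollow→Hadley→Milton: 11+9+5+3+10 = 38
Alder→Maris→Ash→Hollow→Milton→Hadley: 11+9+5+7+10 = 42
Alder→Maris→Ash→Hadley→Hollow→Milton: 11+9+4+3+7 = 34
Alder→Maris→Ash→Hadley→Milton→Hollow: 11+9+4+10+7 = 41
Alder→Maris→Ash→Milton→Hollow→Hadley: 11+9+12+7+3 = 42
Alder→Maris→Ash→Milton→Hadley→Hollow: 11+9+12+10+3 = 45
Alder→Maris→Hadley→Hollow→Ash→Milton: 11+13+3+5+12 = 44
Alder→Maris→Hadley→Hollow→Milton→Ash: 11+13+3+7+12 = 46
… (106 more)
The minimum is 34.
One shortest path: Alder → Maris → Ash → Hadley → Hollow → Milton.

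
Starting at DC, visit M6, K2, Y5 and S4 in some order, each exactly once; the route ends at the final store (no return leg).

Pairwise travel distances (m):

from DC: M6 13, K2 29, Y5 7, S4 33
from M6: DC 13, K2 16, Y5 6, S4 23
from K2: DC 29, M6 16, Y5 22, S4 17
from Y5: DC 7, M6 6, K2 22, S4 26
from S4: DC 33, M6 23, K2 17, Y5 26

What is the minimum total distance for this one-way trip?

There are 4! = 24 possible orderings.
DC→M6→K2→Y5→S4: 13+16+22+26 = 77
DC→M6→K2→S4→Y5: 13+16+17+26 = 72
DC→M6→Y5→K2→S4: 13+6+22+17 = 58
DC→M6→Y5→S4→K2: 13+6+26+17 = 62
DC→M6→S4→K2→Y5: 13+23+17+22 = 75
DC→M6→S4→Y5→K2: 13+23+26+22 = 84
DC→K2→M6→Y5→S4: 29+16+6+26 = 77
DC→K2→M6→S4→Y5: 29+16+23+26 = 94
DC→K2→Y5→M6→S4: 29+22+6+23 = 80
DC→K2→Y5→S4→M6: 29+22+26+23 = 100
DC→K2→S4→M6→Y5: 29+17+23+6 = 75
DC→K2→S4→Y5→M6: 29+17+26+6 = 78
DC→Y5→M6→K2→S4: 7+6+16+17 = 46
DC→Y5→M6→S4→K2: 7+6+23+17 = 53
… (10 more)
The minimum is 46.
One shortest path: DC → Y5 → M6 → K2 → S4.

Minimum one-way distance = 46 m.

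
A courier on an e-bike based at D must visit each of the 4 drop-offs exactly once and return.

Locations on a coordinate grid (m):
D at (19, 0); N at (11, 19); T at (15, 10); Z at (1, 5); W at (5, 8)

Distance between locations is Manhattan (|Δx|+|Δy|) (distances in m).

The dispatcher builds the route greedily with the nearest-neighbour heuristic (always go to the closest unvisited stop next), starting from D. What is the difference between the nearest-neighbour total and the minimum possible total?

From D: T=14, W=22, Z=23, N=27 → choose T (14).
From T: W=12, N=13, Z=19 → choose W (12).
From W: Z=7, N=17 → choose Z (7).
From Z: N=24 → choose N (24).
NN route D → T → W → Z → N → D costs 84.
Optimal: D → T → N → W → Z → D costs 74 (by enumerating all 12 distinct tours).
Excess = 84 − 74 = 10.

10 m longer than the optimal tour.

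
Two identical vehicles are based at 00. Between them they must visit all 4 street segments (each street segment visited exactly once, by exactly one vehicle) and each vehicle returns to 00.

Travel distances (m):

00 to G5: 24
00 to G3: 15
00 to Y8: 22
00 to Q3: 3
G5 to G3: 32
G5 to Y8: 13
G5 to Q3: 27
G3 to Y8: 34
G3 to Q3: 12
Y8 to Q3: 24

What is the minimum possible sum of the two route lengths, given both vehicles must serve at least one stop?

88 m — the smallest possible combined total.

There are 2^3 − 1 = 7 ways to divide the 4 stops into two non-empty groups. For each, the best each vehicle can do is its own shortest tour through its group:
  {G5} + {G3, Y8, Q3}: 48 + 71 = 119
  {G3} + {G5, Y8, Q3}: 30 + 64 = 94
  {G5, G3} + {Y8, Q3}: 71 + 49 = 120
  {Y8} + {G5, G3, Q3}: 44 + 71 = 115
  {G5, Y8} + {G3, Q3}: 59 + 30 = 89
  {G3, Y8} + {G5, Q3}: 71 + 54 = 125
  … (7 splits in total)
  {G5, G3, Y8} + {Q3}: 82 + 6 = 88  ← best
Best: vehicle 1 00 → G3 → G5 → Y8 → 00 = 82; vehicle 2 00 → Q3 → 00 = 6; combined 88.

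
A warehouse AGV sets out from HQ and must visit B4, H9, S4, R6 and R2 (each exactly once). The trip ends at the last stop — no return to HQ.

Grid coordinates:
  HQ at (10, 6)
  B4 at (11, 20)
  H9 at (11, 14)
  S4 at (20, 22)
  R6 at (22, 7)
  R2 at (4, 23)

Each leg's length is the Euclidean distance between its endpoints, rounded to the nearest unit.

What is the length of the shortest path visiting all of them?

There are 5! = 120 possible orderings.
HQ→B4→H9→S4→R6→R2: 14+6+12+15+24 = 71
HQ→B4→H9→S4→R2→R6: 14+6+12+16+24 = 72
HQ→B4→H9→R6→S4→R2: 14+6+13+15+16 = 64
HQ→B4→H9→R6→R2→S4: 14+6+13+24+16 = 73
HQ→B4→H9→R2→S4→R6: 14+6+11+16+15 = 62
HQ→B4→H9→R2→R6→S4: 14+6+11+24+15 = 70
HQ→B4→S4→H9→R6→R2: 14+9+12+13+24 = 72
HQ→B4→S4→H9→R2→R6: 14+9+12+11+24 = 70
HQ→B4→S4→R6→H9→R2: 14+9+15+13+11 = 62
HQ→B4→S4→R6→R2→H9: 14+9+15+24+11 = 73
HQ→B4→S4→R2→H9→R6: 14+9+16+11+13 = 63
HQ→B4→S4→R2→R6→H9: 14+9+16+24+13 = 76
HQ→B4→R6→H9→S4→R2: 14+17+13+12+16 = 72
HQ→B4→R6→H9→R2→S4: 14+17+13+11+16 = 71
… (106 more)
HQ→H9→R2→B4→S4→R6: 8+11+8+9+15 = 51  ← best
The minimum is 51.
One shortest path: HQ → H9 → R2 → B4 → S4 → R6.

Shortest open route: 51.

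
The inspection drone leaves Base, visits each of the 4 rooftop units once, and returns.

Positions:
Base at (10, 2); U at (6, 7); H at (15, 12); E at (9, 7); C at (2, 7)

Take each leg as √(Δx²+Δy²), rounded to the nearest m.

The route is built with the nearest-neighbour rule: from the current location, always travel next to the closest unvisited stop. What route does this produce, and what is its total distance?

Nearest-neighbour total = 37 m; route Base → E → U → C → H → Base.

At Base the remaining stops are E 5, U 6, C 9, H 11; go to E.
At E the remaining stops are U 3, C 7, H 8; go to U.
At U the remaining stops are C 4, H 10; go to C.
At C the remaining stops are H 14; go to H.
Return H→Base: 11.
Total = 5 + 3 + 4 + 14 + 11 = 37.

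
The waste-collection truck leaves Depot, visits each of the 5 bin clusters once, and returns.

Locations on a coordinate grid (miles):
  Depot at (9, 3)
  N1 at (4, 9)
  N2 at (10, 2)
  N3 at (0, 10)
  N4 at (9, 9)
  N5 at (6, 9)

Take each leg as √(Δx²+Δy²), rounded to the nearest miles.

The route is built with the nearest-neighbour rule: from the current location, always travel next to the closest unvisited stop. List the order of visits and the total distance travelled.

Nearest-neighbour total = 28 miles; route Depot → N2 → N4 → N5 → N1 → N3 → Depot.

Depot → [N2:1 / N4:6 / N5:7 / N1:8 / N3:11] → N2 (1)
N2 → [N4:7 / N5:8 / N1:9 / N3:13] → N4 (7)
N4 → [N5:3 / N1:5 / N3:9] → N5 (3)
N5 → [N1:2 / N3:6] → N1 (2)
N1 → [N3:4] → N3 (4)
Return N3→Depot: 11.
Total = 1 + 7 + 3 + 2 + 4 + 11 = 28.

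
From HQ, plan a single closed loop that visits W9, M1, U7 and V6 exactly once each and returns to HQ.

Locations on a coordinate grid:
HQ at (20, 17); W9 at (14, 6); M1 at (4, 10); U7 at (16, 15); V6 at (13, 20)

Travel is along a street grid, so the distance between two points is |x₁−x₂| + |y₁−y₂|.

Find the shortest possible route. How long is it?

With 4 stops there are 4!/2 = 12 distinct round trips (a route and its reverse cost the same).
HQ → W9 → M1 → U7 → V6 → HQ: 17+14+17+8+10 = 66
HQ → W9 → M1 → V6 → U7 → HQ: 17+14+19+8+6 = 64
HQ → W9 → U7 → M1 → V6 → HQ: 17+11+17+19+10 = 74
HQ → W9 → U7 → V6 → M1 → HQ: 17+11+8+19+23 = 78
HQ → W9 → V6 → M1 → U7 → HQ: 17+15+19+17+6 = 74
HQ → W9 → V6 → U7 → M1 → HQ: 17+15+8+17+23 = 80
HQ → M1 → W9 → U7 → V6 → HQ: 23+14+11+8+10 = 66
HQ → M1 → W9 → V6 → U7 → HQ: 23+14+15+8+6 = 66
HQ → M1 → U7 → W9 → V6 → HQ: 23+17+11+15+10 = 76
HQ → M1 → V6 → W9 → U7 → HQ: 23+19+15+11+6 = 74
HQ → U7 → W9 → M1 → V6 → HQ: 6+11+14+19+10 = 60
HQ → U7 → M1 → W9 → V6 → HQ: 6+17+14+15+10 = 62
The minimum is 60.
One optimal route: HQ → U7 → W9 → M1 → V6 → HQ (or its reverse).

60 — the shortest possible round trip.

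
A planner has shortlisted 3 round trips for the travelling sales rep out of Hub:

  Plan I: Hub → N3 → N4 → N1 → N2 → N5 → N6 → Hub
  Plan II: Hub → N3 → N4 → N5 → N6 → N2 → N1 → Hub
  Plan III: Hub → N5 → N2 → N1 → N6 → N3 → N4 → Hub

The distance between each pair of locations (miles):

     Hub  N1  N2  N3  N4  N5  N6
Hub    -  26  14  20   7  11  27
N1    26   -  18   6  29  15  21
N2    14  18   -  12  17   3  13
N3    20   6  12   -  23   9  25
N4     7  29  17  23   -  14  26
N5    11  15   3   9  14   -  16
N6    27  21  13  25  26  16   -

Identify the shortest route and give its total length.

Plan I: 20 + 23 + 29 + 18 + 3 + 16 + 27 = 136
Plan II: 20 + 23 + 14 + 16 + 13 + 18 + 26 = 130
Plan III: 11 + 3 + 18 + 21 + 25 + 23 + 7 = 108

Shortest is Plan III, total 108 miles.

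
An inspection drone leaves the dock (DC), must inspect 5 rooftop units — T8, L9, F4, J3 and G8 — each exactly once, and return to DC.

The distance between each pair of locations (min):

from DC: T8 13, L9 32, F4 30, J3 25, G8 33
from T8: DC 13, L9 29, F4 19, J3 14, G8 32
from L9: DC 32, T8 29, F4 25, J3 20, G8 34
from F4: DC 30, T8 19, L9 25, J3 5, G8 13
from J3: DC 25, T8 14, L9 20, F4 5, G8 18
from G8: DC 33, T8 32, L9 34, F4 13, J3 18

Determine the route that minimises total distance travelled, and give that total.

DC-T8-L9-F4-J3-G8-DC: 13+29+25+5+18+33 = 123
DC-T8-L9-F4-G8-J3-DC: 13+29+25+13+18+25 = 123
DC-T8-L9-J3-F4-G8-DC: 13+29+20+5+13+33 = 113
DC-T8-L9-J3-G8-F4-DC: 13+29+20+18+13+30 = 123
DC-T8-L9-G8-F4-J3-DC: 13+29+34+13+5+25 = 119
DC-T8-L9-G8-J3-F4-DC: 13+29+34+18+5+30 = 129
DC-T8-F4-L9-J3-G8-DC: 13+19+25+20+18+33 = 128
DC-T8-F4-L9-G8-J3-DC: 13+19+25+34+18+25 = 134
DC-T8-F4-J3-L9-G8-DC: 13+19+5+20+34+33 = 124
DC-T8-F4-J3-G8-L9-DC: 13+19+5+18+34+32 = 121
DC-T8-F4-G8-L9-J3-DC: 13+19+13+34+20+25 = 124
DC-T8-F4-G8-J3-L9-DC: 13+19+13+18+20+32 = 115
DC-T8-J3-L9-F4-G8-DC: 13+14+20+25+13+33 = 118
DC-T8-J3-L9-G8-F4-DC: 13+14+20+34+13+30 = 124
… (46 more)
DC-T8-J3-F4-G8-L9-DC: 13+14+5+13+34+32 = 111  ← best
The minimum is 111.
One optimal route: DC → T8 → J3 → F4 → G8 → L9 → DC (or its reverse).

111 min — the shortest possible round trip.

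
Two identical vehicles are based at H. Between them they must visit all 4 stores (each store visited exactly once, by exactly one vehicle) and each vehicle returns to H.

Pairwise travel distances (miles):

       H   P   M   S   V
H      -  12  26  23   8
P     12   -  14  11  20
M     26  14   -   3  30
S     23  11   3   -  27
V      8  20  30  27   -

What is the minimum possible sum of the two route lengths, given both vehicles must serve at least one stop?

There are 2^3 − 1 = 7 ways to divide the 4 stops into two non-empty groups. For each, the best each vehicle can do is its own shortest tour through its group:
  {P} + {M, S, V}: 24 + 64 = 88
  {M} + {P, S, V}: 52 + 58 = 110
  {P, M} + {S, V}: 52 + 58 = 110
  {S} + {P, M, V}: 46 + 64 = 110
  {P, S} + {M, V}: 46 + 64 = 110
  {M, S} + {P, V}: 52 + 40 = 92
  … (7 splits in total)
  {P, M, S} + {V}: 52 + 16 = 68  ← best
Best: vehicle 1 H → P → M → S → H = 52; vehicle 2 H → V → H = 16; combined 68.

68 miles — the smallest possible combined total.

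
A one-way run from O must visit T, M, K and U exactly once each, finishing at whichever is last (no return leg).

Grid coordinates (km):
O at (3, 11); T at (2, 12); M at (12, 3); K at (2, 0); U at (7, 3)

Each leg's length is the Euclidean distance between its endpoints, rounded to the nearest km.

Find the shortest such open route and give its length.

Shortest open route: 24 km.

There are 4! = 24 possible orderings.
O→T→M→K→U: 1+13+10+6 = 30
O→T→M→U→K: 1+13+5+6 = 25
O→T→K→M→U: 1+12+10+5 = 28
O→T→K→U→M: 1+12+6+5 = 24
O→T→U→M→K: 1+10+5+10 = 26
O→T→U→K→M: 1+10+6+10 = 27
O→M→T→K→U: 12+13+12+6 = 43
O→M→T→U→K: 12+13+10+6 = 41
O→M→K→T→U: 12+10+12+10 = 44
O→M→K→U→T: 12+10+6+10 = 38
O→M→U→T→K: 12+5+10+12 = 39
O→M→U→K→T: 12+5+6+12 = 35
O→K→T→M→U: 11+12+13+5 = 41
O→K→T→U→M: 11+12+10+5 = 38
… (10 more)
The minimum is 24.
One shortest path: O → T → K → U → M.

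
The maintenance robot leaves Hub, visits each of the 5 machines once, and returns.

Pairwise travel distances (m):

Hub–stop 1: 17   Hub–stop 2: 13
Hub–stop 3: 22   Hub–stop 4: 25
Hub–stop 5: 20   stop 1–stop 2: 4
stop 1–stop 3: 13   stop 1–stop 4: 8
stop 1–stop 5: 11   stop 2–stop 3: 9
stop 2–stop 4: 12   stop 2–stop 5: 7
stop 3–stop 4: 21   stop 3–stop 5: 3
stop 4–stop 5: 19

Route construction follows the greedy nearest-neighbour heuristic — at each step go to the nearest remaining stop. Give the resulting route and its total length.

Nearest-neighbour total = 69 m; route Hub → stop 2 → stop 1 → stop 4 → stop 5 → stop 3 → Hub.

From Hub: distances to unvisited — stop 2=13, stop 1=17, stop 5=20, stop 3=22, stop 4=25. Nearest is stop 2 (13).
From stop 2: distances to unvisited — stop 1=4, stop 5=7, stop 3=9, stop 4=12. Nearest is stop 1 (4).
From stop 1: distances to unvisited — stop 4=8, stop 5=11, stop 3=13. Nearest is stop 4 (8).
From stop 4: distances to unvisited — stop 5=19, stop 3=21. Nearest is stop 5 (19).
From stop 5: distances to unvisited — stop 3=3. Nearest is stop 3 (3).
Return stop 3→Hub: 22.
Total = 13 + 4 + 8 + 19 + 3 + 22 = 69.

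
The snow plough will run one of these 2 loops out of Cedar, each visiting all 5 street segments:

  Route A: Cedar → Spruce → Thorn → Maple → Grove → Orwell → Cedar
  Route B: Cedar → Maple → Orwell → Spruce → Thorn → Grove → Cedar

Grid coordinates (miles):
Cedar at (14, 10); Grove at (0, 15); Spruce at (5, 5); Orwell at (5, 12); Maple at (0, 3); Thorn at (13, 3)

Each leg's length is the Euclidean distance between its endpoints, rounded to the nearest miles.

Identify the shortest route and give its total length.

Route A: 10 + 8 + 13 + 12 + 6 + 9 = 58
Route B: 16 + 10 + 7 + 8 + 18 + 15 = 74

58 miles — Route A is the shortest.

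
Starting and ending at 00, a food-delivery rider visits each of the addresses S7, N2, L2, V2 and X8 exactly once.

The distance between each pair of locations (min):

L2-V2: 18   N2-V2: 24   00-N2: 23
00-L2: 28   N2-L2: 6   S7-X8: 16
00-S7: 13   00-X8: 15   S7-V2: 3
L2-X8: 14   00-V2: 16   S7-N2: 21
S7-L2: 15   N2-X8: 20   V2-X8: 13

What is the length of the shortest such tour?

00 - S7 - N2 - L2 - V2 - X8 - 00: 13+21+6+18+13+15 = 86
00 - S7 - N2 - L2 - X8 - V2 - 00: 13+21+6+14+13+16 = 83
00 - S7 - N2 - V2 - L2 - X8 - 00: 13+21+24+18+14+15 = 105
00 - S7 - N2 - V2 - X8 - L2 - 00: 13+21+24+13+14+28 = 113
00 - S7 - N2 - X8 - L2 - V2 - 00: 13+21+20+14+18+16 = 102
00 - S7 - N2 - X8 - V2 - L2 - 00: 13+21+20+13+18+28 = 113
00 - S7 - L2 - N2 - V2 - X8 - 00: 13+15+6+24+13+15 = 86
00 - S7 - L2 - N2 - X8 - V2 - 00: 13+15+6+20+13+16 = 83
00 - S7 - L2 - V2 - N2 - X8 - 00: 13+15+18+24+20+15 = 105
00 - S7 - L2 - V2 - X8 - N2 - 00: 13+15+18+13+20+23 = 102
00 - S7 - L2 - X8 - N2 - V2 - 00: 13+15+14+20+24+16 = 102
00 - S7 - L2 - X8 - V2 - N2 - 00: 13+15+14+13+24+23 = 102
00 - S7 - V2 - N2 - L2 - X8 - 00: 13+3+24+6+14+15 = 75
00 - S7 - V2 - N2 - X8 - L2 - 00: 13+3+24+20+14+28 = 102
… (46 more)
00 - S7 - V2 - X8 - L2 - N2 - 00: 13+3+13+14+6+23 = 72  ← best
The minimum is 72.
One optimal route: 00 → S7 → V2 → X8 → L2 → N2 → 00 (or its reverse).

Shortest round trip = 72 min.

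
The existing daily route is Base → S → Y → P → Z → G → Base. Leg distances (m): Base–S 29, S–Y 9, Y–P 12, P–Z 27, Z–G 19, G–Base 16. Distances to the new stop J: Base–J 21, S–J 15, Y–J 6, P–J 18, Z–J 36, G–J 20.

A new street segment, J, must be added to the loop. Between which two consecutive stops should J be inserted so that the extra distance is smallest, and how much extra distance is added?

Insertion cost between consecutive stops i–j is d(i,J) + d(J,j) − d(i,j):
  between Base and S: 21 + 15 − 29 = 7
  between S and Y: 15 + 6 − 9 = 12
  between Y and P: 6 + 18 − 12 = 12
  between P and Z: 18 + 36 − 27 = 27
  between Z and G: 36 + 20 − 19 = 37
  between G and Base: 20 + 21 − 16 = 25
Cheapest insertion is between Base and S, adding 7.
New total = 112 + 7 = 119.

Minimum extra distance: 7 m, inserting J between Base and S.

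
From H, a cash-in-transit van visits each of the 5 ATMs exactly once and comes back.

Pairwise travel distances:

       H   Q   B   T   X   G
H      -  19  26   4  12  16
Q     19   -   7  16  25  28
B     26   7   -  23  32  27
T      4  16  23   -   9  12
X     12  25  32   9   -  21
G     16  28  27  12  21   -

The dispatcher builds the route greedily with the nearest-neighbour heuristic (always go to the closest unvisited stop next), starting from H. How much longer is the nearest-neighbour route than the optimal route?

H: T=4, X=12, G=16, Q=19, B=26 ⇒ T
T: X=9, G=12, Q=16, B=23 ⇒ X
X: G=21, Q=25, B=32 ⇒ G
G: B=27, Q=28 ⇒ B
B: Q=7 ⇒ Q
NN route H → T → X → G → B → Q → H costs 87.
Optimal: H → Q → B → G → T → X → H costs 86 (by enumerating all 60 distinct tours).
Excess = 87 − 86 = 1.

1 longer than the optimal tour.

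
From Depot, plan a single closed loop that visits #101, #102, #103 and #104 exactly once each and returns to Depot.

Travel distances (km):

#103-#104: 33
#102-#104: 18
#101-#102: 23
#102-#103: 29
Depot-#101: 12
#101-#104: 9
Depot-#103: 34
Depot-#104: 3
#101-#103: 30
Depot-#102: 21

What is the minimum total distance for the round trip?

Shortest round trip = 92 km.

There are 12 distinct closed tours to check (reversals are equivalent).
Depot → #101 → #102 → #103 → #104 → Depot: 12+23+29+33+3 = 100
Depot → #101 → #102 → #104 → #103 → Depot: 12+23+18+33+34 = 120
Depot → #101 → #103 → #102 → #104 → Depot: 12+30+29+18+3 = 92
Depot → #101 → #103 → #104 → #102 → Depot: 12+30+33+18+21 = 114
Depot → #101 → #104 → #102 → #103 → Depot: 12+9+18+29+34 = 102
Depot → #101 → #104 → #103 → #102 → Depot: 12+9+33+29+21 = 104
Depot → #102 → #101 → #103 → #104 → Depot: 21+23+30+33+3 = 110
Depot → #102 → #101 → #104 → #103 → Depot: 21+23+9+33+34 = 120
Depot → #102 → #103 → #101 → #104 → Depot: 21+29+30+9+3 = 92
Depot → #102 → #104 → #101 → #103 → Depot: 21+18+9+30+34 = 112
Depot → #103 → #101 → #102 → #104 → Depot: 34+30+23+18+3 = 108
Depot → #103 → #102 → #101 → #104 → Depot: 34+29+23+9+3 = 98
The minimum is 92.
One optimal route: Depot → #101 → #103 → #102 → #104 → Depot (or its reverse).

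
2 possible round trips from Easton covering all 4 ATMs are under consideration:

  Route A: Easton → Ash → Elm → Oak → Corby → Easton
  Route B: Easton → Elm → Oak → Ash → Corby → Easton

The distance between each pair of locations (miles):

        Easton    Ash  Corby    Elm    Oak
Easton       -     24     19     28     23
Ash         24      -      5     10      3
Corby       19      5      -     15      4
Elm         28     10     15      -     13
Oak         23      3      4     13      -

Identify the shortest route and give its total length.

Route A: 24 + 10 + 13 + 4 + 19 = 70
Route B: 28 + 13 + 3 + 5 + 19 = 68

68 miles — Route B is the shortest.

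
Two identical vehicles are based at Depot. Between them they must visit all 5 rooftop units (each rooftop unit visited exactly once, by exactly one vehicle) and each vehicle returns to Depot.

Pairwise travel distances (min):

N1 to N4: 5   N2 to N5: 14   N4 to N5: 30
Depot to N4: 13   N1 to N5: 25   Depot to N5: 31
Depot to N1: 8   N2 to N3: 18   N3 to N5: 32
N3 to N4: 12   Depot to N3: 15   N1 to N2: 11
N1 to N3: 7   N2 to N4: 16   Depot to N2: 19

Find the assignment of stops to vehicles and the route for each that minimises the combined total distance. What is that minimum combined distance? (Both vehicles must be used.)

Check every non-empty split of the stops between the two vehicles; for each half take its own optimal tour:
  {N1} + {N2, N3, N4, N5}: 16 + 88 = 104
  {N2} + {N1, N3, N4, N5}: 38 + 88 = 126
  {N1, N2} + {N3, N4, N5}: 38 + 88 = 126
  {N3} + {N1, N2, N4, N5}: 30 + 74 = 104
  {N1, N3} + {N2, N4, N5}: 30 + 74 = 104
  {N2, N3} + {N1, N4, N5}: 52 + 74 = 126
  … (15 splits in total)
Best: vehicle 1 Depot → N1 → Depot = 16; vehicle 2 Depot → N3 → N4 → N2 → N5 → Depot = 88; combined 104.

104 min — the smallest possible combined total.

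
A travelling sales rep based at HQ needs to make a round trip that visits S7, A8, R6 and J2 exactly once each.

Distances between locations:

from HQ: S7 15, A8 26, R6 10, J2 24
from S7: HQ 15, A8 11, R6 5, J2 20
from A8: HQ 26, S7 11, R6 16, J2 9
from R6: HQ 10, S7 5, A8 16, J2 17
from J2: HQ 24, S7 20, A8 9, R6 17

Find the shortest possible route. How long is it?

Shortest round trip = 59.

There are 12 distinct closed tours to check (reversals are equivalent).
HQ→S7→A8→R6→J2→HQ: 15+11+16+17+24 = 83
HQ→S7→A8→J2→R6→HQ: 15+11+9+17+10 = 62
HQ→S7→R6→A8→J2→HQ: 15+5+16+9+24 = 69
HQ→S7→R6→J2→A8→HQ: 15+5+17+9+26 = 72
HQ→S7→J2→A8→R6→HQ: 15+20+9+16+10 = 70
HQ→S7→J2→R6→A8→HQ: 15+20+17+16+26 = 94
HQ→A8→S7→R6→J2→HQ: 26+11+5+17+24 = 83
HQ→A8→S7→J2→R6→HQ: 26+11+20+17+10 = 84
HQ→A8→R6→S7→J2→HQ: 26+16+5+20+24 = 91
HQ→A8→J2→S7→R6→HQ: 26+9+20+5+10 = 70
HQ→R6→S7→A8→J2→HQ: 10+5+11+9+24 = 59
HQ→R6→A8→S7→J2→HQ: 10+16+11+20+24 = 81
The minimum is 59.
One optimal route: HQ → R6 → S7 → A8 → J2 → HQ (or its reverse).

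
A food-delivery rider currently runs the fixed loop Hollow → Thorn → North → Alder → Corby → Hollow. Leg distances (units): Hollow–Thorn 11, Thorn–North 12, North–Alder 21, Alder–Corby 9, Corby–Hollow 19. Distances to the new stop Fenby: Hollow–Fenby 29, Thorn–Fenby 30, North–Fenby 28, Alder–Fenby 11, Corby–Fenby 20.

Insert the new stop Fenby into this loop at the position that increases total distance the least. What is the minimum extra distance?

Adding 18 by placing Fenby on the North–Alder leg.

Insertion cost between consecutive stops i–j is d(i,Fenby) + d(Fenby,j) − d(i,j):
  between Hollow and Thorn: 29 + 30 − 11 = 48
  between Thorn and North: 30 + 28 − 12 = 46
  between North and Alder: 28 + 11 − 21 = 18
  between Alder and Corby: 11 + 20 − 9 = 22
  between Corby and Hollow: 20 + 29 − 19 = 30
Cheapest insertion is between North and Alder, adding 18.
New total = 72 + 18 = 90.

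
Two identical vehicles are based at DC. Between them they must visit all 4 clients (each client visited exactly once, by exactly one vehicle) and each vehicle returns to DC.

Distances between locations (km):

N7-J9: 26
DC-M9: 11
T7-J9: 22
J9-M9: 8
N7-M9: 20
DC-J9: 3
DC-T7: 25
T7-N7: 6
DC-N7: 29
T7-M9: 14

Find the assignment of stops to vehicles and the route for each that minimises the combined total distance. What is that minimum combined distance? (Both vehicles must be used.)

Check every non-empty split of the stops between the two vehicles; for each half take its own optimal tour:
  {T7} + {N7, J9, M9}: 50 + 60 = 110
  {N7} + {T7, J9, M9}: 58 + 50 = 108
  {T7, N7} + {J9, M9}: 60 + 22 = 82
  {J9} + {T7, N7, M9}: 6 + 60 = 66
  {T7, J9} + {N7, M9}: 50 + 60 = 110
  {N7, J9} + {T7, M9}: 58 + 50 = 108
  … (7 splits in total)
Best: vehicle 1 DC → J9 → DC = 6; vehicle 2 DC → N7 → T7 → M9 → DC = 60; combined 66.

66 km — the smallest possible combined total.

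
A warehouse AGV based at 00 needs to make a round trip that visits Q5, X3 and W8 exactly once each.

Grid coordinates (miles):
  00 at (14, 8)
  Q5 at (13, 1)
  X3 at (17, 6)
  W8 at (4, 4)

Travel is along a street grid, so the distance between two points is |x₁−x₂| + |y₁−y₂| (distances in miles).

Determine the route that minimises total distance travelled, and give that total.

There are 3 distinct closed tours to check (reversals are equivalent).
00 - Q5 - X3 - W8 - 00: 8+9+15+14 = 46
00 - Q5 - W8 - X3 - 00: 8+12+15+5 = 40
00 - X3 - Q5 - W8 - 00: 5+9+12+14 = 40
The minimum is 40.
One optimal route: 00 → Q5 → W8 → X3 → 00 (or its reverse).

40 miles — the shortest possible round trip.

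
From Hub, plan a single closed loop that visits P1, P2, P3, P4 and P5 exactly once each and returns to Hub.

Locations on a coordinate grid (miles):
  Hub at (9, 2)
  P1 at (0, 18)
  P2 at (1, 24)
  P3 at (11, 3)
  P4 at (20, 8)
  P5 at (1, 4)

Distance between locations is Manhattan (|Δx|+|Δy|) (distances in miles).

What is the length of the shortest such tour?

Hub - P1 - P2 - P3 - P4 - P5 - Hub: 25+7+31+14+23+10 = 110
Hub - P1 - P2 - P3 - P5 - P4 - Hub: 25+7+31+11+23+17 = 114
Hub - P1 - P2 - P4 - P3 - P5 - Hub: 25+7+35+14+11+10 = 102
Hub - P1 - P2 - P4 - P5 - P3 - Hub: 25+7+35+23+11+3 = 104
Hub - P1 - P2 - P5 - P3 - P4 - Hub: 25+7+20+11+14+17 = 94
Hub - P1 - P2 - P5 - P4 - P3 - Hub: 25+7+20+23+14+3 = 92
Hub - P1 - P3 - P2 - P4 - P5 - Hub: 25+26+31+35+23+10 = 150
Hub - P1 - P3 - P2 - P5 - P4 - Hub: 25+26+31+20+23+17 = 142
Hub - P1 - P3 - P4 - P2 - P5 - Hub: 25+26+14+35+20+10 = 130
Hub - P1 - P3 - P4 - P5 - P2 - Hub: 25+26+14+23+20+30 = 138
Hub - P1 - P3 - P5 - P2 - P4 - Hub: 25+26+11+20+35+17 = 134
Hub - P1 - P3 - P5 - P4 - P2 - Hub: 25+26+11+23+35+30 = 150
Hub - P1 - P4 - P2 - P3 - P5 - Hub: 25+30+35+31+11+10 = 142
Hub - P1 - P4 - P2 - P5 - P3 - Hub: 25+30+35+20+11+3 = 124
… (46 more)
Hub - P3 - P4 - P1 - P2 - P5 - Hub: 3+14+30+7+20+10 = 84  ← best
The minimum is 84.
One optimal route: Hub → P3 → P4 → P1 → P2 → P5 → Hub (or its reverse).

84 miles — the shortest possible round trip.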